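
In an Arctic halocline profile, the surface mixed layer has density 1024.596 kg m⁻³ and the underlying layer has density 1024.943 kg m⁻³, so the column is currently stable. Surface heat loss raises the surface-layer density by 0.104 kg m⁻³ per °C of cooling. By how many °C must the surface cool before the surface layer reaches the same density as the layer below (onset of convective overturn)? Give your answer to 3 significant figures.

Density deficit of the surface layer: 1024.943 − 1024.596 = 0.347 kg m⁻³.
Required change = 0.347 / 0.104 = 3.34 °C.

3.34 °C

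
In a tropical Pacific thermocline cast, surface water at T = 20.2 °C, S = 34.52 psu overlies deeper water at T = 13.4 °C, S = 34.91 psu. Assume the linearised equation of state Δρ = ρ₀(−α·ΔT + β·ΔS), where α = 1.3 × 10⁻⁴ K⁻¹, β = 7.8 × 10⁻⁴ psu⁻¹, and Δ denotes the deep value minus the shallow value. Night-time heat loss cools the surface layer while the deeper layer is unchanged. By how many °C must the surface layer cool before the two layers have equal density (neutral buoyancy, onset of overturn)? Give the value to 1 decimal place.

9.1 °C

Neutral buoyancy requires Δρ = 0, i.e. −α(T_deep − T_surf′) + β(S_deep − S_surf) = 0.
T_surf′ = T_deep − (β/α)·ΔS = 13.4 − (7.8 × 10⁻⁴/1.3 × 10⁻⁴)·(+0.39) = 11.060 °C.
Cooling required: 20.2 − (11.060) = 9.140 °C.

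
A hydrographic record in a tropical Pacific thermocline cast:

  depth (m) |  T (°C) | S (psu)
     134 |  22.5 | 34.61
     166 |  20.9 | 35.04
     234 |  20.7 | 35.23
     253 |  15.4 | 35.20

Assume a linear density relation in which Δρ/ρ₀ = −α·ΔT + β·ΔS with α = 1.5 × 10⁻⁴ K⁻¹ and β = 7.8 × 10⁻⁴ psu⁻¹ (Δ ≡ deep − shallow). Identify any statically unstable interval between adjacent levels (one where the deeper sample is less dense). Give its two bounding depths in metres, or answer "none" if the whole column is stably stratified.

Evaluate Δρ/ρ₀ = −αΔT + βΔS across each adjacent pair:
  134–166 m: −αΔT+βΔS = −(1.5 × 10⁻⁴)(-1.6)+(7.8 × 10⁻⁴)(+0.43) = 5.8 × 10⁻⁴ → stable
  166–234 m: −αΔT+βΔS = −(1.5 × 10⁻⁴)(-0.2)+(7.8 × 10⁻⁴)(+0.19) = 1.8 × 10⁻⁴ → stable
  234–253 m: −αΔT+βΔS = −(1.5 × 10⁻⁴)(-5.3)+(7.8 × 10⁻⁴)(-0.03) = 7.7 × 10⁻⁴ → stable
Every interval has Δρ > 0: the column is stably stratified throughout.

none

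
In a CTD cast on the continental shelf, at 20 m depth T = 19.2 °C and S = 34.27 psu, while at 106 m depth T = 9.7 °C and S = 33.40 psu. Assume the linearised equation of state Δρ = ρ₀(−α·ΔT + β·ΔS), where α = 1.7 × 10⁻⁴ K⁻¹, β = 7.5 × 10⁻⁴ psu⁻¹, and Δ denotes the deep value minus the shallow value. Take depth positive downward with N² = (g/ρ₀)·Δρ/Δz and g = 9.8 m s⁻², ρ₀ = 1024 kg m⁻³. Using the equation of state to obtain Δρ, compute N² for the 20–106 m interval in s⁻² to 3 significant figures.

1.10 × 10⁻⁴ s⁻²

ΔT = -9.5 K, ΔS = -0.87 psu (deep − shallow).
Δρ/ρ₀ = −αΔT + βΔS = 1.615 × 10⁻³ − 6.525 × 10⁻⁴ = 9.625 × 10⁻⁴, so Δρ ≈ 0.9856 kg m⁻³.
N² = (g/ρ₀)·Δρ/Δz = g·(Δρ/ρ₀)/Δz = 9.8 × 9.625 × 10⁻⁴ / 86 = 1.0968 × 10⁻⁴ s⁻² ≈ 1.10 × 10⁻⁴ s⁻².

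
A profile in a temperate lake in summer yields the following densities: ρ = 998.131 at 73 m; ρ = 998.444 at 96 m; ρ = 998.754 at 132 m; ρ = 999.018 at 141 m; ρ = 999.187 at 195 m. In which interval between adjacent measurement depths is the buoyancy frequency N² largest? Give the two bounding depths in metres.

132–141 m

Compute the density gradient over each adjacent pair:
  73–96 m: Δρ/Δz = 0.313/23 = 0.014 kg m⁻⁴
  96–132 m: Δρ/Δz = 0.310/36 = 8.6 × 10⁻³ kg m⁻⁴
  132–141 m: Δρ/Δz = 0.264/9 = 0.029 kg m⁻⁴
  141–195 m: Δρ/Δz = 0.169/54 = 3.1 × 10⁻³ kg m⁻⁴
The largest gradient is in the 132–141 m interval — the pycnocline.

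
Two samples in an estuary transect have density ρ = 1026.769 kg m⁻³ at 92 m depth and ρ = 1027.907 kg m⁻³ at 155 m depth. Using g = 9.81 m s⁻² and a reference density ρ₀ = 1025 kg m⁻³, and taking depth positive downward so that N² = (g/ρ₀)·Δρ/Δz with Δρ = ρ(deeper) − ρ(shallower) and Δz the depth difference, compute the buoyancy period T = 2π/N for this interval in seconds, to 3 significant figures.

478 s

Δρ = 1027.907 − 1026.769 = 1.138 kg m⁻³ over Δz = 155 − 92 = 63 m.
N² = (9.81/1025) × (1.138/63) = 1.7288 × 10⁻⁴ s⁻².
N = √(1.7288 × 10⁻⁴) = 0.013148 rad s⁻¹, so T = 2π/N = 477.88 s ≈ 478 s.
A positive N² confirms static stability across the interval.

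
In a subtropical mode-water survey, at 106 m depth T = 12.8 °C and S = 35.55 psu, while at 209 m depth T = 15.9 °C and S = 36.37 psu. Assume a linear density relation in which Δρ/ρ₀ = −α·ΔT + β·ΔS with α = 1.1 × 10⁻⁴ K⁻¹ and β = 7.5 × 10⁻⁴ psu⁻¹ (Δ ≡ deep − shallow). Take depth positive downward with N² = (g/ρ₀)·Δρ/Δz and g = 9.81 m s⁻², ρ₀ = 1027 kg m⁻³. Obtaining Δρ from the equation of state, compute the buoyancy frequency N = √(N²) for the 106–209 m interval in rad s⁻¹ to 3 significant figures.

ΔT = +3.1 K, ΔS = +0.82 psu (deep − shallow).
Δρ/ρ₀ = −αΔT + βΔS = -3.41 × 10⁻⁴ + 6.15 × 10⁻⁴ = 2.74 × 10⁻⁴, so Δρ ≈ 0.2814 kg m⁻³.
N² = (g/ρ₀)·Δρ/Δz = g·(Δρ/ρ₀)/Δz = 9.81 × 2.74 × 10⁻⁴ / 103 = 2.6097 × 10⁻⁵ s⁻².
N = √(2.6097 × 10⁻⁵) = 5.1085 × 10⁻³ rad s⁻¹ ≈ 5.11 × 10⁻³ rad s⁻¹.

5.11 × 10⁻³ rad s⁻¹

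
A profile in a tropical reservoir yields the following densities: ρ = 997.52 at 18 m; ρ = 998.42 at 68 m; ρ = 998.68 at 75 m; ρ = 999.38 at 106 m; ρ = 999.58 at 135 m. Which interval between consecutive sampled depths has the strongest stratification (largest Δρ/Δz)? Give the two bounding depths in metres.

Compute the density gradient over each adjacent pair:
  18–68 m: Δρ/Δz = 0.90/50 = 0.018 kg m⁻⁴
  68–75 m: Δρ/Δz = 0.26/7 = 0.037 kg m⁻⁴
  75–106 m: Δρ/Δz = 0.70/31 = 0.023 kg m⁻⁴
  106–135 m: Δρ/Δz = 0.20/29 = 6.9 × 10⁻³ kg m⁻⁴
The largest gradient is in the 68–75 m interval — the pycnocline.

68–75 m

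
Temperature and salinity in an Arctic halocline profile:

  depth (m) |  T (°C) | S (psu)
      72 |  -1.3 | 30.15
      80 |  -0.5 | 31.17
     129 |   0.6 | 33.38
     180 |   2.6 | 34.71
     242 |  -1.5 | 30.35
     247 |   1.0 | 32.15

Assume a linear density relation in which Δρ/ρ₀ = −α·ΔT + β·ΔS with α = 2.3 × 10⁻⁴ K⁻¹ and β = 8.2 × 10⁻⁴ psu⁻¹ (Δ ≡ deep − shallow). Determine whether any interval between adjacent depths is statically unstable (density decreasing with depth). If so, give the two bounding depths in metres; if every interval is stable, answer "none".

Evaluate Δρ/ρ₀ = −αΔT + βΔS across each adjacent pair:
  72–80 m: −αΔT+βΔS = −(2.3 × 10⁻⁴)(+0.8)+(8.2 × 10⁻⁴)(+1.02) = 6.5 × 10⁻⁴ → stable
  80–129 m: −αΔT+βΔS = −(2.3 × 10⁻⁴)(+1.1)+(8.2 × 10⁻⁴)(+2.21) = 1.6 × 10⁻³ → stable
  129–180 m: −αΔT+βΔS = −(2.3 × 10⁻⁴)(+2.0)+(8.2 × 10⁻⁴)(+1.33) = 6.3 × 10⁻⁴ → stable
  180–242 m: −αΔT+βΔS = −(2.3 × 10⁻⁴)(-4.1)+(8.2 × 10⁻⁴)(-4.36) = -2.6 × 10⁻³ → UNSTABLE
  242–247 m: −αΔT+βΔS = −(2.3 × 10⁻⁴)(+2.5)+(8.2 × 10⁻⁴)(+1.80) = 9.0 × 10⁻⁴ → stable
The 180–242 m interval has Δρ < 0: lighter water underlies denser water.

180–242 m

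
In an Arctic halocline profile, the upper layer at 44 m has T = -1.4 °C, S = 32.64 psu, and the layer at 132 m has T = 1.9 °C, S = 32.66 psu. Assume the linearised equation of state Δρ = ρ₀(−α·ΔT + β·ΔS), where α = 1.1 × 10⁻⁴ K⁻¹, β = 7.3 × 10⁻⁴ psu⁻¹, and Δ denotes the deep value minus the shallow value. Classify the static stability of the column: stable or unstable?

unstable

ΔT = 1.9 − -1.4 = +3.3 K and ΔS = 32.66 − 32.64 = +0.02 psu (deep − shallow).
−αΔT = -3.63 × 10⁻⁴; βΔS = 1.46 × 10⁻⁵; sum Δρ/ρ₀ = -3.484 × 10⁻⁴.
Δρ/ρ₀ < 0, so Δρ < 0: deeper water is lighter → statically unstable; the column would overturn.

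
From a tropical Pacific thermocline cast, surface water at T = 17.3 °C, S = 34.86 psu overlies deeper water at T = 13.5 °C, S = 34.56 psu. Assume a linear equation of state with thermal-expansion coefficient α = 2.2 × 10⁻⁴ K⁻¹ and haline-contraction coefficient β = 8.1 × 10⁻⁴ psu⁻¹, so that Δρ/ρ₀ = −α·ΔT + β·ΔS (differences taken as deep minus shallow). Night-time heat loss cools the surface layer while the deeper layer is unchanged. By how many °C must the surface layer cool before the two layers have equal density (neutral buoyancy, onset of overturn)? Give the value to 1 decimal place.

Neutral buoyancy requires Δρ = 0, i.e. −α(T_deep − T_surf′) + β(S_deep − S_surf) = 0.
T_surf′ = T_deep − (β/α)·ΔS = 13.5 − (8.1 × 10⁻⁴/2.2 × 10⁻⁴)·(-0.30) = 14.605 °C.
Cooling required: 17.3 − (14.605) = 2.695 °C.

2.7 °C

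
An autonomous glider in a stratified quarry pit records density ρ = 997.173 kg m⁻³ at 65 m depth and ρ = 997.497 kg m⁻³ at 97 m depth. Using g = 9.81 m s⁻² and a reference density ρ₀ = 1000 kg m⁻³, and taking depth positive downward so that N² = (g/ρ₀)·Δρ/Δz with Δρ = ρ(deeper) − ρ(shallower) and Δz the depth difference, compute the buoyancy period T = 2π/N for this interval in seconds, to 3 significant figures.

Δρ = 997.497 − 997.173 = 0.324 kg m⁻³ over Δz = 97 − 65 = 32 m.
N² = (9.81/1000) × (0.324/32) = 9.9326 × 10⁻⁵ s⁻².
N = √(9.9326 × 10⁻⁵) = 9.9662 × 10⁻³ rad s⁻¹, so T = 2π/N = 630.45 s ≈ 630 s.
Since Δρ > 0 the layer is stably stratified.

630 s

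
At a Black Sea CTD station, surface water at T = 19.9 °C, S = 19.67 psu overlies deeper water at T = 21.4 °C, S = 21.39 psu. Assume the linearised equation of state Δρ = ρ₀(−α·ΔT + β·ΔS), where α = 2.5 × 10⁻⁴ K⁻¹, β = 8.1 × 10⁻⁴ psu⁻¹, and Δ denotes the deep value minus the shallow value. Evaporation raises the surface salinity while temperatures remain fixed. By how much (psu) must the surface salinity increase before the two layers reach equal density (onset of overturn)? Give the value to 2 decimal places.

Neutral buoyancy requires −α(T_deep − T_surf) + β(S_deep − S_surf′) = 0.
S_surf′ = S_deep − (α/β)·ΔT = 21.39 − (2.5 × 10⁻⁴/8.1 × 10⁻⁴)·(+1.5) = 20.9270 psu.
Increase required: 20.9270 − 19.67 = 1.2570 psu.

1.26 psu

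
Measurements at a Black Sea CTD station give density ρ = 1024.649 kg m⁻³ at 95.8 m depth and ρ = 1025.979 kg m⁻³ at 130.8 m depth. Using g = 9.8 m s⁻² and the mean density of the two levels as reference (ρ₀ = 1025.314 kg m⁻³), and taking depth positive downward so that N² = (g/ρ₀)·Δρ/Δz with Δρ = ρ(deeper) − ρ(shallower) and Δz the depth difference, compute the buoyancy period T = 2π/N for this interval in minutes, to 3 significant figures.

Δρ = 1025.979 − 1024.649 = 1.330 kg m⁻³ over Δz = 130.8 − 95.8 = 35 m.
N² = (9.8/1025.314) × (1.330/35) = 3.6321 × 10⁻⁴ s⁻².
N = √(3.6321 × 10⁻⁴) = 0.019058 rad s⁻¹, so T = 2π/N = 329.69 s = 5.4948 min ≈ 5.49 min.
Since Δρ > 0 the layer is stably stratified.

5.49 min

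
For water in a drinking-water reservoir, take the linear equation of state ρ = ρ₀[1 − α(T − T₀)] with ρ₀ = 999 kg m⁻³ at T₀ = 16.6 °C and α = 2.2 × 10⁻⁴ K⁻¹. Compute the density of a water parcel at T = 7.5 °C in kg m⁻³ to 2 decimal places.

T − T₀ = -9.1 K.
Bracket = 1 − α·(-9.1) = 1 + (2.002 × 10⁻³) = 1.0020020.
ρ = 999 × 1.0020020 = 1001.00 kg m⁻³.

1001.00 kg m⁻³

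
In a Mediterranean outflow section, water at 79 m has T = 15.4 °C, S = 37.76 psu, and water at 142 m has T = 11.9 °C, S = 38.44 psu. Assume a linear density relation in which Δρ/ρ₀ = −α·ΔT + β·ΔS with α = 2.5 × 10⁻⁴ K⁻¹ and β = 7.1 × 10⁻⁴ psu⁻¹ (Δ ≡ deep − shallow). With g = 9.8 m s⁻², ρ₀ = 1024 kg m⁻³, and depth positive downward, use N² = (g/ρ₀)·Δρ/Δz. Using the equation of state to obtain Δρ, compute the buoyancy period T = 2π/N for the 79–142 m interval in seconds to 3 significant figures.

ΔT = -3.5 K, ΔS = +0.68 psu (deep − shallow).
Δρ/ρ₀ = −αΔT + βΔS = 8.75 × 10⁻⁴ + 4.828 × 10⁻⁴ = 1.3578 × 10⁻³, so Δρ ≈ 1.390 kg m⁻³.
N² = (g/ρ₀)·Δρ/Δz = g·(Δρ/ρ₀)/Δz = 9.8 × 1.3578 × 10⁻³ / 63 = 2.1121 × 10⁻⁴ s⁻².
N = √(2.1121 × 10⁻⁴) = 0.014533 rad s⁻¹ → T = 2π/N = 432.34 s ≈ 432 s.

432 s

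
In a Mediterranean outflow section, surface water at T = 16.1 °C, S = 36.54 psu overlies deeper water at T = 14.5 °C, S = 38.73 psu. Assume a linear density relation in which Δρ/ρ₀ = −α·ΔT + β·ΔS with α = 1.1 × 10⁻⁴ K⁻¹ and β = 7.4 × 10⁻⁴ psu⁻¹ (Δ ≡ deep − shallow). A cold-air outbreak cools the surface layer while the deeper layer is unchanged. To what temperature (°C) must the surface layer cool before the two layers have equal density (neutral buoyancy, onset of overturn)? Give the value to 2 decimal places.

Neutral buoyancy requires Δρ = 0, i.e. −α(T_deep − T_surf′) + β(S_deep − S_surf) = 0.
T_surf′ = T_deep − (β/α)·ΔS = 14.5 − (7.4 × 10⁻⁴/1.1 × 10⁻⁴)·(+2.19) = -0.2327 °C.
Cooling required: 16.1 − (-0.2327) = 16.3327 °C.

-0.23 °C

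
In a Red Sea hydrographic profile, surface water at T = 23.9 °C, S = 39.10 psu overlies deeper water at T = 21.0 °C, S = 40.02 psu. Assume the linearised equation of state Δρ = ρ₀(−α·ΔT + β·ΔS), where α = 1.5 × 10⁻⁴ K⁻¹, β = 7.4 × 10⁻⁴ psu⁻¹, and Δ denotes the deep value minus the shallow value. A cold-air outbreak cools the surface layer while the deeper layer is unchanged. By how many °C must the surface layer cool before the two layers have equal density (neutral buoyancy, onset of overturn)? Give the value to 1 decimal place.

7.4 °C

Neutral buoyancy requires Δρ = 0, i.e. −α(T_deep − T_surf′) + β(S_deep − S_surf) = 0.
T_surf′ = T_deep − (β/α)·ΔS = 21.0 − (7.4 × 10⁻⁴/1.5 × 10⁻⁴)·(+0.92) = 16.461 °C.
Cooling required: 23.9 − (16.461) = 7.439 °C.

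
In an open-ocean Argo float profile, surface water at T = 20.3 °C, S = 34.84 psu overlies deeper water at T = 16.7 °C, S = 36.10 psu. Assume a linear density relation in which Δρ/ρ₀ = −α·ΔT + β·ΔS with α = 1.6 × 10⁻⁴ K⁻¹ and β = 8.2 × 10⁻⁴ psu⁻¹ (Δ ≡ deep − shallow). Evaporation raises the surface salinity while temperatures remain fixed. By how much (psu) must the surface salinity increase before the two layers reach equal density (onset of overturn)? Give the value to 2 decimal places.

1.96 psu

Neutral buoyancy requires −α(T_deep − T_surf) + β(S_deep − S_surf′) = 0.
S_surf′ = S_deep − (α/β)·ΔT = 36.10 − (1.6 × 10⁻⁴/8.2 × 10⁻⁴)·(-3.6) = 36.8024 psu.
Increase required: 36.8024 − 34.84 = 1.9624 psu.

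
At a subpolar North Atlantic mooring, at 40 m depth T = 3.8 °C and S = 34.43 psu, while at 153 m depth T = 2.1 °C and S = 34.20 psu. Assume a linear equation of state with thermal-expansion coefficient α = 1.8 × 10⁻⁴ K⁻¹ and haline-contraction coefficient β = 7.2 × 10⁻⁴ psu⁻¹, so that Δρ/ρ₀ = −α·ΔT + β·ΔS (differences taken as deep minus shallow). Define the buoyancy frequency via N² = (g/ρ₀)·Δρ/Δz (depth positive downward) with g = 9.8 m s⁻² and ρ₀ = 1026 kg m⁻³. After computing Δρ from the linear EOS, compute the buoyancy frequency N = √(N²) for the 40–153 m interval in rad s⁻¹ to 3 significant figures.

ΔT = -1.7 K, ΔS = -0.23 psu (deep − shallow).
Δρ/ρ₀ = −αΔT + βΔS = 3.06 × 10⁻⁴ − 1.656 × 10⁻⁴ = 1.404 × 10⁻⁴, so Δρ ≈ 0.1441 kg m⁻³.
N² = (g/ρ₀)·Δρ/Δz = g·(Δρ/ρ₀)/Δz = 9.8 × 1.404 × 10⁻⁴ / 113 = 1.2176 × 10⁻⁵ s⁻².
N = √(1.2176 × 10⁻⁵) = 3.4894 × 10⁻³ rad s⁻¹ ≈ 3.49 × 10⁻³ rad s⁻¹.

3.49 × 10⁻³ rad s⁻¹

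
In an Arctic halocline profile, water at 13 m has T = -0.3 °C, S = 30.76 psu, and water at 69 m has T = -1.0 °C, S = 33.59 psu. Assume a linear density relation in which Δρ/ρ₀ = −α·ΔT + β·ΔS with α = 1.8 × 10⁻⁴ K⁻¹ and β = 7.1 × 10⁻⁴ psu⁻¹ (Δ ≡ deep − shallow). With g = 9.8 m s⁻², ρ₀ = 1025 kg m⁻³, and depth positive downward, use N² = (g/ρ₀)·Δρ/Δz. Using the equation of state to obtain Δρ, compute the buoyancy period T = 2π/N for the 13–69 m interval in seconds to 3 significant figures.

325 s

ΔT = -0.7 K, ΔS = +2.83 psu (deep − shallow).
Δρ/ρ₀ = −αΔT + βΔS = 1.26 × 10⁻⁴ + 2.0093 × 10⁻³ = 2.1353 × 10⁻³, so Δρ ≈ 2.189 kg m⁻³.
N² = (g/ρ₀)·Δρ/Δz = g·(Δρ/ρ₀)/Δz = 9.8 × 2.1353 × 10⁻³ / 56 = 3.7368 × 10⁻⁴ s⁻².
N = √(3.7368 × 10⁻⁴) = 0.019331 rad s⁻¹ → T = 2π/N = 325.03 s ≈ 325 s.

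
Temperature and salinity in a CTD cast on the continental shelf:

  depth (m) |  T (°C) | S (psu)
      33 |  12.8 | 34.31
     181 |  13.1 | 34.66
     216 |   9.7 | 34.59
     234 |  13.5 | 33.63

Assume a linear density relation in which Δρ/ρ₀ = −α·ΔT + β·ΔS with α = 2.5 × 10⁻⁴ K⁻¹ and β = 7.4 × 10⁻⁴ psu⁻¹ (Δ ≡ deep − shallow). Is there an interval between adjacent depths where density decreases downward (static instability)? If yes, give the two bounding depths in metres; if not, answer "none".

216–234 m

Evaluate Δρ/ρ₀ = −αΔT + βΔS across each adjacent pair:
  33–181 m: −αΔT+βΔS = −(2.5 × 10⁻⁴)(+0.3)+(7.4 × 10⁻⁴)(+0.35) = 1.8 × 10⁻⁴ → stable
  181–216 m: −αΔT+βΔS = −(2.5 × 10⁻⁴)(-3.4)+(7.4 × 10⁻⁴)(-0.07) = 8.0 × 10⁻⁴ → stable
  216–234 m: −αΔT+βΔS = −(2.5 × 10⁻⁴)(+3.8)+(7.4 × 10⁻⁴)(-0.96) = -1.7 × 10⁻³ → UNSTABLE
The 216–234 m interval has Δρ < 0: lighter water underlies denser water.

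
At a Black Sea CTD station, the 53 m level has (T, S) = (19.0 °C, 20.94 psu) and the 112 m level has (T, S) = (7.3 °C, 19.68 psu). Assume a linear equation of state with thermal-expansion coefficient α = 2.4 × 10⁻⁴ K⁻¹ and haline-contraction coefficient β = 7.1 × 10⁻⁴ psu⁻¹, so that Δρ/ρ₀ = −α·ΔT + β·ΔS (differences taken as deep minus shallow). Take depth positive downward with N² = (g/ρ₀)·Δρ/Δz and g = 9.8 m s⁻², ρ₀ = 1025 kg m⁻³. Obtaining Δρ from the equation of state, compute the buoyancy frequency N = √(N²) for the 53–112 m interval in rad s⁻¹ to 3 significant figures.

ΔT = -11.7 K, ΔS = -1.26 psu (deep − shallow).
Δρ/ρ₀ = −αΔT + βΔS = 2.808 × 10⁻³ − 8.946 × 10⁻⁴ = 1.9134 × 10⁻³, so Δρ ≈ 1.961 kg m⁻³.
N² = (g/ρ₀)·Δρ/Δz = g·(Δρ/ρ₀)/Δz = 9.8 × 1.9134 × 10⁻³ / 59 = 3.1782 × 10⁻⁴ s⁻².
N = √(3.1782 × 10⁻⁴) = 0.017828 rad s⁻¹ ≈ 0.0178 rad s⁻¹.

0.0178 rad s⁻¹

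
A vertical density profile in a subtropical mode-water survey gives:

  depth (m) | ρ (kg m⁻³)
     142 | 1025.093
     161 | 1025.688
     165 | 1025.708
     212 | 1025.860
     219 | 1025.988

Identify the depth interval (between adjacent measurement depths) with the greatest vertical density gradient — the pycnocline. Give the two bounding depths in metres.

Compute the density gradient over each adjacent pair:
  142–161 m: Δρ/Δz = 0.595/19 = 0.031 kg m⁻⁴
  161–165 m: Δρ/Δz = 0.020/4 = 5.0 × 10⁻³ kg m⁻⁴
  165–212 m: Δρ/Δz = 0.152/47 = 3.2 × 10⁻³ kg m⁻⁴
  212–219 m: Δρ/Δz = 0.128/7 = 0.018 kg m⁻⁴
The largest gradient is in the 142–161 m interval — the pycnocline.

142–161 m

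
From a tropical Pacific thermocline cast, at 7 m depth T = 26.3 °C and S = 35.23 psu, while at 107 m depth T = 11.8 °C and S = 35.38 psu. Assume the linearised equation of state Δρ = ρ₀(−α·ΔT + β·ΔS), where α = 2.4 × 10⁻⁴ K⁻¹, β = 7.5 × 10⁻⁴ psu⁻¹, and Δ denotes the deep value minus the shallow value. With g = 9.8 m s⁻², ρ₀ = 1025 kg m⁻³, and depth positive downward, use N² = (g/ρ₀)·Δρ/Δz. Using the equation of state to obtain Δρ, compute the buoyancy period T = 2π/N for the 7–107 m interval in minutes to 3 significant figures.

ΔT = -14.5 K, ΔS = +0.15 psu (deep − shallow).
Δρ/ρ₀ = −αΔT + βΔS = 3.48 × 10⁻³ + 1.125 × 10⁻⁴ = 3.5925 × 10⁻³, so Δρ ≈ 3.682 kg m⁻³.
N² = (g/ρ₀)·Δρ/Δz = g·(Δρ/ρ₀)/Δz = 9.8 × 3.5925 × 10⁻³ / 100 = 3.5207 × 10⁻⁴ s⁻².
N = √(3.5207 × 10⁻⁴) = 0.018764 rad s⁻¹ → T = 2π/N = 334.85 s = 5.5808 min ≈ 5.58 min.

5.58 min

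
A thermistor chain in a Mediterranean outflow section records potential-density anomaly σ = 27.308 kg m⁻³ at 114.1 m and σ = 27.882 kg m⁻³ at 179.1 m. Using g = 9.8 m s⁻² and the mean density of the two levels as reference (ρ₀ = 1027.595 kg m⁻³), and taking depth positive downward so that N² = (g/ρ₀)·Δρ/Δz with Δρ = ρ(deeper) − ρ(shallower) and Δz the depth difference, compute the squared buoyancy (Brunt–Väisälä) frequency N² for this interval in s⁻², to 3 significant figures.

Δρ = 1027.882 − 1027.308 = 0.574 kg m⁻³ over Δz = 179.1 − 114.1 = 65 m.
N² = (9.8/1027.595) × (0.574/65) = 8.4218 × 10⁻⁵ s⁻² ≈ 8.42 × 10⁻⁵ s⁻².

8.42 × 10⁻⁵ s⁻²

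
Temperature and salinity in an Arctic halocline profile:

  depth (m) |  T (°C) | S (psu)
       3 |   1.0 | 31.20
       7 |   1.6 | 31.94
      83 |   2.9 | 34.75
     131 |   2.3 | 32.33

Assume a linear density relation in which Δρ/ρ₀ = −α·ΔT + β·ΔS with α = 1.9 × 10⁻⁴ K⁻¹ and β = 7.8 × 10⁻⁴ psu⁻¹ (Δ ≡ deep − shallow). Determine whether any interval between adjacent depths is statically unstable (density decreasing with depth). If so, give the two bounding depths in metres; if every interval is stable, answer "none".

83–131 m

Evaluate Δρ/ρ₀ = −αΔT + βΔS across each adjacent pair:
  3–7 m: −αΔT+βΔS = −(1.9 × 10⁻⁴)(+0.6)+(7.8 × 10⁻⁴)(+0.74) = 4.6 × 10⁻⁴ → stable
  7–83 m: −αΔT+βΔS = −(1.9 × 10⁻⁴)(+1.3)+(7.8 × 10⁻⁴)(+2.81) = 1.9 × 10⁻³ → stable
  83–131 m: −αΔT+βΔS = −(1.9 × 10⁻⁴)(-0.6)+(7.8 × 10⁻⁴)(-2.42) = -1.8 × 10⁻³ → UNSTABLE
The 83–131 m interval has Δρ < 0: lighter water underlies denser water.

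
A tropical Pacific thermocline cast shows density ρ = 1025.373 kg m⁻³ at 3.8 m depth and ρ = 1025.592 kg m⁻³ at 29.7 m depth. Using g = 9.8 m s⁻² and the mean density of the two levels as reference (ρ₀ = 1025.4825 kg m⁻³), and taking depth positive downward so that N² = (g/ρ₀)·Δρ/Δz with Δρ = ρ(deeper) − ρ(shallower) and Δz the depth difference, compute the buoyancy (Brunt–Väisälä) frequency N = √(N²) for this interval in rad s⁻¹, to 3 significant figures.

Δρ = 1025.592 − 1025.373 = 0.219 kg m⁻³ over Δz = 29.7 − 3.8 = 25.9 m.
N² = (9.8/1025.4825) × (0.219/25.9) = 8.0806 × 10⁻⁵ s⁻².
N = √(8.0806 × 10⁻⁵) = 8.9892 × 10⁻³ rad s⁻¹ ≈ 8.99 × 10⁻³ rad s⁻¹.

8.99 × 10⁻³ rad s⁻¹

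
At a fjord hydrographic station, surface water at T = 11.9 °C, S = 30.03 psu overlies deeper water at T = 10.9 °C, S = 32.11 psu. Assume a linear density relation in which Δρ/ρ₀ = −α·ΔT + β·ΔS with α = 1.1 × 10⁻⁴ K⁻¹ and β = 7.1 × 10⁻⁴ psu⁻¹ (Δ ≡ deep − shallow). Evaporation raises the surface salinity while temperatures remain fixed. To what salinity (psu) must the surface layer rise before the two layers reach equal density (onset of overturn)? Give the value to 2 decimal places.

32.26 psu

Neutral buoyancy requires −α(T_deep − T_surf) + β(S_deep − S_surf′) = 0.
S_surf′ = S_deep − (α/β)·ΔT = 32.11 − (1.1 × 10⁻⁴/7.1 × 10⁻⁴)·(-1.0) = 32.2649 psu.
Increase required: 32.2649 − 30.03 = 2.2349 psu.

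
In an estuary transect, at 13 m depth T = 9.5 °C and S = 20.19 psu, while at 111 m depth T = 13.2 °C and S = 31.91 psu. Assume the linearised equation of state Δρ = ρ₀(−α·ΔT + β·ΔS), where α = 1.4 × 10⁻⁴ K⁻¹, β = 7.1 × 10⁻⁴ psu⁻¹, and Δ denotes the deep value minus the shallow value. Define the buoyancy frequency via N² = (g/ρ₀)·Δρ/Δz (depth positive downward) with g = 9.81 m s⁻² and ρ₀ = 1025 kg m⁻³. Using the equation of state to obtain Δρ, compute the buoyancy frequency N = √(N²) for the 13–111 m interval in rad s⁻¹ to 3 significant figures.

ΔT = +3.7 K, ΔS = +11.72 psu (deep − shallow).
Δρ/ρ₀ = −αΔT + βΔS = -5.18 × 10⁻⁴ + 8.3212 × 10⁻³ = 7.8032 × 10⁻³, so Δρ ≈ 7.998 kg m⁻³.
N² = (g/ρ₀)·Δρ/Δz = g·(Δρ/ρ₀)/Δz = 9.81 × 7.8032 × 10⁻³ / 98 = 7.8112 × 10⁻⁴ s⁻².
N = √(7.8112 × 10⁻⁴) = 0.027949 rad s⁻¹ ≈ 0.0279 rad s⁻¹.

0.0279 rad s⁻¹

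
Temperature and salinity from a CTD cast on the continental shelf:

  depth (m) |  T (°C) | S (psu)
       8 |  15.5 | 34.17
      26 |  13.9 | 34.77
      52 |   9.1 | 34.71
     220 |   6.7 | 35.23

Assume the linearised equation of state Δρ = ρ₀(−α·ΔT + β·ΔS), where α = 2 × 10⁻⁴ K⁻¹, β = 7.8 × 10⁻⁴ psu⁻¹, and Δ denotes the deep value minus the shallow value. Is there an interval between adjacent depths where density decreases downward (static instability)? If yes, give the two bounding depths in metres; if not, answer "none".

none

Evaluate Δρ/ρ₀ = −αΔT + βΔS across each adjacent pair:
  8–26 m: −αΔT+βΔS = −(2 × 10⁻⁴)(-1.6)+(7.8 × 10⁻⁴)(+0.60) = 7.9 × 10⁻⁴ → stable
  26–52 m: −αΔT+βΔS = −(2 × 10⁻⁴)(-4.8)+(7.8 × 10⁻⁴)(-0.06) = 9.1 × 10⁻⁴ → stable
  52–220 m: −αΔT+βΔS = −(2 × 10⁻⁴)(-2.4)+(7.8 × 10⁻⁴)(+0.52) = 8.9 × 10⁻⁴ → stable
Every interval has Δρ > 0: the column is stably stratified throughout.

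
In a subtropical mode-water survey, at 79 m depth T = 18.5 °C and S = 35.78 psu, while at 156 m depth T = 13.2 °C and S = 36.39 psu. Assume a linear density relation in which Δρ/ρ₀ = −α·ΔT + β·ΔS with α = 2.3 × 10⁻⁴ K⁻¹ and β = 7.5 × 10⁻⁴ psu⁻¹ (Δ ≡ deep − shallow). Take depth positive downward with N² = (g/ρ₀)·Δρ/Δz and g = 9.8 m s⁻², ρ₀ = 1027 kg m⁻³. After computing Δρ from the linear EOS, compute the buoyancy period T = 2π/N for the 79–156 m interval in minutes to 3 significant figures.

7.17 min

ΔT = -5.3 K, ΔS = +0.61 psu (deep − shallow).
Δρ/ρ₀ = −αΔT + βΔS = 1.219 × 10⁻³ + 4.575 × 10⁻⁴ = 1.6765 × 10⁻³, so Δρ ≈ 1.722 kg m⁻³.
N² = (g/ρ₀)·Δρ/Δz = g·(Δρ/ρ₀)/Δz = 9.8 × 1.6765 × 10⁻³ / 77 = 2.1337 × 10⁻⁴ s⁻².
N = √(2.1337 × 10⁻⁴) = 0.014607 rad s⁻¹ → T = 2π/N = 430.15 s = 7.1692 min ≈ 7.17 min.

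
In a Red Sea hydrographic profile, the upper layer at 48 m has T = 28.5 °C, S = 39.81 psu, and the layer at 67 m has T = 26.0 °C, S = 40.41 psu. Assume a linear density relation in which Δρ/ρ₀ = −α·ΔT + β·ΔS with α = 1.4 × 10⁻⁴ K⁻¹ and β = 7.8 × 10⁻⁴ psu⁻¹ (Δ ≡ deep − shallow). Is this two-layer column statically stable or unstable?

stable

ΔT = 26.0 − 28.5 = -2.5 K and ΔS = 40.41 − 39.81 = +0.60 psu (deep − shallow).
−αΔT = 3.50 × 10⁻⁴; βΔS = 4.68 × 10⁻⁴; sum Δρ/ρ₀ = 8.18 × 10⁻⁴.
Δρ/ρ₀ > 0, so Δρ > 0: deeper water is denser → statically stable.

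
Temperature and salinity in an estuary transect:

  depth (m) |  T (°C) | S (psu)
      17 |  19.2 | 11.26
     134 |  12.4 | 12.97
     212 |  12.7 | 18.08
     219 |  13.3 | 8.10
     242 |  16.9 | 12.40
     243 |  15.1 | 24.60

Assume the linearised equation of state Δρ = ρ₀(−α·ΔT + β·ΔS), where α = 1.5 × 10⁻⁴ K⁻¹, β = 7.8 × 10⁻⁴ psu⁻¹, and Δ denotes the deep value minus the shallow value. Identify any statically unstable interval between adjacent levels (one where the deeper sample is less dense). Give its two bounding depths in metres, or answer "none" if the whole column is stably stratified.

212–219 m

Evaluate Δρ/ρ₀ = −αΔT + βΔS across each adjacent pair:
  17–134 m: −αΔT+βΔS = −(1.5 × 10⁻⁴)(-6.8)+(7.8 × 10⁻⁴)(+1.71) = 2.4 × 10⁻³ → stable
  134–212 m: −αΔT+βΔS = −(1.5 × 10⁻⁴)(+0.3)+(7.8 × 10⁻⁴)(+5.11) = 3.9 × 10⁻³ → stable
  212–219 m: −αΔT+βΔS = −(1.5 × 10⁻⁴)(+0.6)+(7.8 × 10⁻⁴)(-9.98) = -7.9 × 10⁻³ → UNSTABLE
  219–242 m: −αΔT+βΔS = −(1.5 × 10⁻⁴)(+3.6)+(7.8 × 10⁻⁴)(+4.30) = 2.8 × 10⁻³ → stable
  242–243 m: −αΔT+βΔS = −(1.5 × 10⁻⁴)(-1.8)+(7.8 × 10⁻⁴)(+12.20) = 9.8 × 10⁻³ → stable
The 212–219 m interval has Δρ < 0: lighter water underlies denser water.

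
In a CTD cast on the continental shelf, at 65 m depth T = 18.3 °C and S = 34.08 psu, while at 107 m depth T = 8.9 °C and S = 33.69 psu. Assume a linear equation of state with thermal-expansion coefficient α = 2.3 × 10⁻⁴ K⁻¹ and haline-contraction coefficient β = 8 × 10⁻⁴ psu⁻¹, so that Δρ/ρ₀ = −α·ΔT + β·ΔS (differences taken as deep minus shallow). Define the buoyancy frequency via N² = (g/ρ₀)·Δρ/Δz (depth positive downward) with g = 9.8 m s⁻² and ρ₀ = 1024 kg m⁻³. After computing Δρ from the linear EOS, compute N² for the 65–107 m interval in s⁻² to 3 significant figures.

4.32 × 10⁻⁴ s⁻²

ΔT = -9.4 K, ΔS = -0.39 psu (deep − shallow).
Δρ/ρ₀ = −αΔT + βΔS = 2.162 × 10⁻³ − 3.12 × 10⁻⁴ = 1.85 × 10⁻³, so Δρ ≈ 1.894 kg m⁻³.
N² = (g/ρ₀)·Δρ/Δz = g·(Δρ/ρ₀)/Δz = 9.8 × 1.85 × 10⁻³ / 42 = 4.3167 × 10⁻⁴ s⁻² ≈ 4.32 × 10⁻⁴ s⁻².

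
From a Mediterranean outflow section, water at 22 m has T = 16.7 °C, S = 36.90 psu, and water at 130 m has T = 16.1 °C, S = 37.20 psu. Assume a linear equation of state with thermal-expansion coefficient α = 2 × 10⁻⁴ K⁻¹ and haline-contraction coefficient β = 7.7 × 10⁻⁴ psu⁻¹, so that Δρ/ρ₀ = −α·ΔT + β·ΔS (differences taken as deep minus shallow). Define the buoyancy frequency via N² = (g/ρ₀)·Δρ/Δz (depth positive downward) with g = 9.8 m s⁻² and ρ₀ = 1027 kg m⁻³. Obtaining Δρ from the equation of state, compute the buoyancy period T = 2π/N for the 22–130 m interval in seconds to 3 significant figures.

ΔT = -0.6 K, ΔS = +0.30 psu (deep − shallow).
Δρ/ρ₀ = −αΔT + βΔS = 1.20 × 10⁻⁴ + 2.31 × 10⁻⁴ = 3.51 × 10⁻⁴, so Δρ ≈ 0.3605 kg m⁻³.
N² = (g/ρ₀)·Δρ/Δz = g·(Δρ/ρ₀)/Δz = 9.8 × 3.51 × 10⁻⁴ / 108 = 3.1850 × 10⁻⁵ s⁻².
N = √(3.1850 × 10⁻⁵) = 5.6436 × 10⁻³ rad s⁻¹ → T = 2π/N = 1.1133 × 10³ s ≈ 1.11 × 10³ s.

1.11 × 10³ s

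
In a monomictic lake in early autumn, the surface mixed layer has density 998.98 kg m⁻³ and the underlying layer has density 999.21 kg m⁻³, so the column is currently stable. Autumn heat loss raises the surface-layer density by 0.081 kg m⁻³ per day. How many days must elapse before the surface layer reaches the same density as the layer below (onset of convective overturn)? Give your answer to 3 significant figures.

2.84 days

Density deficit of the surface layer: 999.21 − 998.98 = 0.23 kg m⁻³.
Required change = 0.23 / 0.081 = 2.84 days.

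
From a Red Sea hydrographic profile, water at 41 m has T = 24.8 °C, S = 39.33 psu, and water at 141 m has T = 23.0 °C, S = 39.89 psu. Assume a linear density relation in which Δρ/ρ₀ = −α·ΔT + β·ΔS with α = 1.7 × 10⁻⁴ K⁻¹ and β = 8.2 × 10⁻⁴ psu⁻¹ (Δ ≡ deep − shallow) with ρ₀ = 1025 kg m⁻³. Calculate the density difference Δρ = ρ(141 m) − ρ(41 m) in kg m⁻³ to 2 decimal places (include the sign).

ΔT = -1.8 K, ΔS = +0.56 psu (deep − shallow).
Δρ/ρ₀ = −(1.7 × 10⁻⁴)(-1.8) + (8.2 × 10⁻⁴)(+0.56) = 7.652 × 10⁻⁴.
Δρ = 1025 × (7.652 × 10⁻⁴) = +0.78 kg m⁻³.
Positive Δρ: denser below, stable.

+0.78 kg m⁻³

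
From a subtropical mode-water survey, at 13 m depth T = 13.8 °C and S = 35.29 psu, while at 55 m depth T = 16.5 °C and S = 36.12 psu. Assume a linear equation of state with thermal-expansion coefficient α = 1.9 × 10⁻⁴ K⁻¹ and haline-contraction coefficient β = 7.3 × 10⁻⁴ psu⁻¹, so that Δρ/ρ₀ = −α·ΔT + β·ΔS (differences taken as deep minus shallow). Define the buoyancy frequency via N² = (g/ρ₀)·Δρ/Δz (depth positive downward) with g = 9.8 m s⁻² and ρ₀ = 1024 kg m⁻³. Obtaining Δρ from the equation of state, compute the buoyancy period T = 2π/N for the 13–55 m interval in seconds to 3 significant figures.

ΔT = +2.7 K, ΔS = +0.83 psu (deep − shallow).
Δρ/ρ₀ = −αΔT + βΔS = -5.13 × 10⁻⁴ + 6.059 × 10⁻⁴ = 9.29 × 10⁻⁵, so Δρ ≈ 0.09513 kg m⁻³.
N² = (g/ρ₀)·Δρ/Δz = g·(Δρ/ρ₀)/Δz = 9.8 × 9.29 × 10⁻⁵ / 42 = 2.1677 × 10⁻⁵ s⁻².
N = √(2.1677 × 10⁻⁵) = 4.6559 × 10⁻³ rad s⁻¹ → T = 2π/N = 1.3495 × 10³ s ≈ 1.35 × 10³ s.

1.35 × 10³ s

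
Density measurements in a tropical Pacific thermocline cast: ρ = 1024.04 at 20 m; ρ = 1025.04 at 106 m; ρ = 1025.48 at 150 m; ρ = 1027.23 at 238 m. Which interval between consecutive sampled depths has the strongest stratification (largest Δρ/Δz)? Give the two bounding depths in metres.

Compute the density gradient over each adjacent pair:
  20–106 m: Δρ/Δz = 1.00/86 = 0.012 kg m⁻⁴
  106–150 m: Δρ/Δz = 0.44/44 = 0.010 kg m⁻⁴
  150–238 m: Δρ/Δz = 1.75/88 = 0.020 kg m⁻⁴
The largest gradient is in the 150–238 m interval — the pycnocline.

150–238 m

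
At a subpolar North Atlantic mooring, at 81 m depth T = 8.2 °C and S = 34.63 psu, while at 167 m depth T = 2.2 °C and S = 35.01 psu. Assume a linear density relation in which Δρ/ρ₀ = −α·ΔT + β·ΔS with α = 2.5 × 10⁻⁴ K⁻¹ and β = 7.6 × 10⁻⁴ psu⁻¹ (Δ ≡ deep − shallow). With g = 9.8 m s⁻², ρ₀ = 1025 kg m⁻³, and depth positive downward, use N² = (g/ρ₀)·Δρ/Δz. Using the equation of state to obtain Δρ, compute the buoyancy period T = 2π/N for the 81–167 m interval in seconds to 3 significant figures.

ΔT = -6.0 K, ΔS = +0.38 psu (deep − shallow).
Δρ/ρ₀ = −αΔT + βΔS = 1.50 × 10⁻³ + 2.888 × 10⁻⁴ = 1.7888 × 10⁻³, so Δρ ≈ 1.834 kg m⁻³.
N² = (g/ρ₀)·Δρ/Δz = g·(Δρ/ρ₀)/Δz = 9.8 × 1.7888 × 10⁻³ / 86 = 2.0384 × 10⁻⁴ s⁻².
N = √(2.0384 × 10⁻⁴) = 0.014277 rad s⁻¹ → T = 2π/N = 440.09 s ≈ 440 s.

440 s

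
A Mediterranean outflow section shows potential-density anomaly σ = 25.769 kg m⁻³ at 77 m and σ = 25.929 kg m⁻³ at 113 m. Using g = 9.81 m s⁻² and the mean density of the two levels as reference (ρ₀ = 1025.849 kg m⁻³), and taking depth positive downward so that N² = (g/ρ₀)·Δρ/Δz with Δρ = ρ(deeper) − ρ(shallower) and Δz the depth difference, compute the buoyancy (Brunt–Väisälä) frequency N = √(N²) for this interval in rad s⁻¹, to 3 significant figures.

Δρ = 1025.929 − 1025.769 = 0.160 kg m⁻³ over Δz = 113 − 77 = 36 m.
N² = (9.81/1025.849) × (0.160/36) = 4.2501 × 10⁻⁵ s⁻².
N = √(4.2501 × 10⁻⁵) = 6.5193 × 10⁻³ rad s⁻¹ ≈ 6.52 × 10⁻³ rad s⁻¹.
Since Δρ > 0 the layer is stably stratified.

6.52 × 10⁻³ rad s⁻¹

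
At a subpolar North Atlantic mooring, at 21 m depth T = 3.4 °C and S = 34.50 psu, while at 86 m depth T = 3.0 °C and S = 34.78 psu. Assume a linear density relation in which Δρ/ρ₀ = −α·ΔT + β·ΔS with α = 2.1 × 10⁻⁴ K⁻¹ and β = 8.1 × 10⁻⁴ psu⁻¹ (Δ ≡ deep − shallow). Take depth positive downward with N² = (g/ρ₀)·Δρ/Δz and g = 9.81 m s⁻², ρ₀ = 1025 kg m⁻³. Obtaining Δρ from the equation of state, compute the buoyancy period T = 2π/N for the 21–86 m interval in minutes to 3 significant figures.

ΔT = -0.4 K, ΔS = +0.28 psu (deep − shallow).
Δρ/ρ₀ = −αΔT + βΔS = 8.40 × 10⁻⁵ + 2.268 × 10⁻⁴ = 3.108 × 10⁻⁴, so Δρ ≈ 0.3186 kg m⁻³.
N² = (g/ρ₀)·Δρ/Δz = g·(Δρ/ρ₀)/Δz = 9.81 × 3.108 × 10⁻⁴ / 65 = 4.6907 × 10⁻⁵ s⁻².
N = √(4.6907 × 10⁻⁵) = 6.8489 × 10⁻³ rad s⁻¹ → T = 2π/N = 917.40 s = 15.290 min ≈ 15.3 min.

15.3 min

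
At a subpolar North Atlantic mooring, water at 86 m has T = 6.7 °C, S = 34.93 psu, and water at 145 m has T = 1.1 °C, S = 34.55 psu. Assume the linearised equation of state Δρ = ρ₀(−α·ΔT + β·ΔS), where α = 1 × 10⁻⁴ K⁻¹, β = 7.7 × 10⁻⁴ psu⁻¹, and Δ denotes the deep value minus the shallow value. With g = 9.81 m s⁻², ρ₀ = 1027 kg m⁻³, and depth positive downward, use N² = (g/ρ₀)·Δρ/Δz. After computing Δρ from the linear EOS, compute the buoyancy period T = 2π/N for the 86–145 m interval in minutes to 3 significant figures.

ΔT = -5.6 K, ΔS = -0.38 psu (deep − shallow).
Δρ/ρ₀ = −αΔT + βΔS = 5.60 × 10⁻⁴ − 2.926 × 10⁻⁴ = 2.674 × 10⁻⁴, so Δρ ≈ 0.2746 kg m⁻³.
N² = (g/ρ₀)·Δρ/Δz = g·(Δρ/ρ₀)/Δz = 9.81 × 2.674 × 10⁻⁴ / 59 = 4.4461 × 10⁻⁵ s⁻².
N = √(4.4461 × 10⁻⁵) = 6.6679 × 10⁻³ rad s⁻¹ → T = 2π/N = 942.30 s = 15.705 min ≈ 15.7 min.

15.7 min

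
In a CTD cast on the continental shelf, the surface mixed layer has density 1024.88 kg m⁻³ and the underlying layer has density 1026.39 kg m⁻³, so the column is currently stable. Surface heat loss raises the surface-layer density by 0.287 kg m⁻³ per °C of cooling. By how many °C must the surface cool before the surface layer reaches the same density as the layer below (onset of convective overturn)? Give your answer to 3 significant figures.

5.26 °C

Density deficit of the surface layer: 1026.39 − 1024.88 = 1.51 kg m⁻³.
Required change = 1.51 / 0.287 = 5.26 °C.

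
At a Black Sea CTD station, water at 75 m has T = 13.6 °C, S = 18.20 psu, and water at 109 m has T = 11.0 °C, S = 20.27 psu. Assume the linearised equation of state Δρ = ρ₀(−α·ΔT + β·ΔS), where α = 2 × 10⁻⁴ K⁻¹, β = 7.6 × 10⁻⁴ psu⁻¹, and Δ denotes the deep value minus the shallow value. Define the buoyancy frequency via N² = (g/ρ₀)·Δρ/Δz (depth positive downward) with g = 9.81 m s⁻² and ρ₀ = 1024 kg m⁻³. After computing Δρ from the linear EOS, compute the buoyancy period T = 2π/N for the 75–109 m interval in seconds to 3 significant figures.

256 s

ΔT = -2.6 K, ΔS = +2.07 psu (deep − shallow).
Δρ/ρ₀ = −αΔT + βΔS = 5.20 × 10⁻⁴ + 1.5732 × 10⁻³ = 2.0932 × 10⁻³, so Δρ ≈ 2.143 kg m⁻³.
N² = (g/ρ₀)·Δρ/Δz = g·(Δρ/ρ₀)/Δz = 9.81 × 2.0932 × 10⁻³ / 34 = 6.0395 × 10⁻⁴ s⁻².
N = √(6.0395 × 10⁻⁴) = 0.024575 rad s⁻¹ → T = 2π/N = 255.67 s ≈ 256 s.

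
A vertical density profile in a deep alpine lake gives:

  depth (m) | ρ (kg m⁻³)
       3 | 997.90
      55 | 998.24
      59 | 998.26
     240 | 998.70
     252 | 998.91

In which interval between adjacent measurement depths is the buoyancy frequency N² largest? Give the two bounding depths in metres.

240–252 m

Compute the density gradient over each adjacent pair:
  3–55 m: Δρ/Δz = 0.34/52 = 6.5 × 10⁻³ kg m⁻⁴
  55–59 m: Δρ/Δz = 0.02/4 = 5.0 × 10⁻³ kg m⁻⁴
  59–240 m: Δρ/Δz = 0.44/181 = 2.4 × 10⁻³ kg m⁻⁴
  240–252 m: Δρ/Δz = 0.21/12 = 0.017 kg m⁻⁴
The largest gradient is in the 240–252 m interval — the pycnocline.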